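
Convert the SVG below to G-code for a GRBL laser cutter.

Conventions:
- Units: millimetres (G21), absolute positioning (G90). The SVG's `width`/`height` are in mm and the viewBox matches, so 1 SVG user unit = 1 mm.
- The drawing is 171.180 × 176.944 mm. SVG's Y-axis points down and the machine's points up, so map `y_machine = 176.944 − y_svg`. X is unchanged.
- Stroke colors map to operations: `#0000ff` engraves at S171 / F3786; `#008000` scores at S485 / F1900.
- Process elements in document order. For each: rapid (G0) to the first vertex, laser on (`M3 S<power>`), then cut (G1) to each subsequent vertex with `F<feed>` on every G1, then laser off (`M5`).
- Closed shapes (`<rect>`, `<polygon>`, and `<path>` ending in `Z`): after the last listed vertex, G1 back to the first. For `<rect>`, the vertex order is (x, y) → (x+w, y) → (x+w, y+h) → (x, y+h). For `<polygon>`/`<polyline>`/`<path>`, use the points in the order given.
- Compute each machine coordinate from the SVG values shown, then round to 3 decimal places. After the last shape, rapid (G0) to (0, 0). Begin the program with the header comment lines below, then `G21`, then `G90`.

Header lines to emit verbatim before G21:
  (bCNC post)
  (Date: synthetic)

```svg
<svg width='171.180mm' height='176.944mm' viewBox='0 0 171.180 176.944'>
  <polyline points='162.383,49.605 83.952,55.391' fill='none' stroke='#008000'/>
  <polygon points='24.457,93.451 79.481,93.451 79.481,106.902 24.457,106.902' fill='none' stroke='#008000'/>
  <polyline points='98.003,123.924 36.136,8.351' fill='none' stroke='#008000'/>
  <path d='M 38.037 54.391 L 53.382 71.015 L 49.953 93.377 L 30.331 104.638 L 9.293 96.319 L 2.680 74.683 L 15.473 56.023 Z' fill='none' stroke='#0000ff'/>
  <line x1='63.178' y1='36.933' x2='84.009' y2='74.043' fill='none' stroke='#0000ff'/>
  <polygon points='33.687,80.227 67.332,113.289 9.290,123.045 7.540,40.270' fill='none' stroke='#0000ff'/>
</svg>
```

Since the viewBox matches the mm dimensions, user units are millimetres directly. The only transform is the Y-flip y_m = 176.944 − y_svg.

Shape 1 is a line segment drawn with `<polyline>`. Its stroke #008000 means score at S485, F1900. After flipping Y the toolpath is (162.383,127.339) → (83.952,121.553).

Shape 2 is a rectangle drawn with `<polygon>`. Its stroke #008000 means score at S485, F1900. After flipping Y the toolpath is (24.457,83.493) → (79.481,83.493) → (79.481,70.042) → (24.457,70.042) → (24.457,83.493), returning to the start.

Shape 3 is a line segment drawn with `<polyline>`. Its stroke #008000 means score at S485, F1900. After flipping Y the toolpath is (98.003,53.020) → (36.136,168.593).

Shape 4 is a regular polygon drawn with `<path>`. Its stroke #0000ff means engrave at S171, F3786. After flipping Y the toolpath is (38.037,122.553) → (53.382,105.929) → (49.953,83.567) → (30.331,72.306) → (9.293,80.625) → (2.680,102.261) → (15.473,120.921) → (38.037,122.553), returning to the start.

Shape 5 is a line segment drawn with `<line>`. Its stroke #0000ff means engrave at S171, F3786. After flipping Y the toolpath is (63.178,140.011) → (84.009,102.901).

Shape 6 is a closed polygon drawn with `<polygon>`. Its stroke #0000ff means engrave at S171, F3786. After flipping Y the toolpath is (33.687,96.717) → (67.332,63.655) → (9.290,53.899) → (7.540,136.674) → (33.687,96.717), returning to the start.

(bCNC post)
(Date: synthetic)
G21
G90
G0 X162.383 Y127.339
M3 S485
G1 X83.952 Y121.553 F1900
M5
G0 X24.457 Y83.493
M3 S485
G1 X79.481 Y83.493 F1900
G1 X79.481 Y70.042 F1900
G1 X24.457 Y70.042 F1900
G1 X24.457 Y83.493 F1900
M5
G0 X98.003 Y53.020
M3 S485
G1 X36.136 Y168.593 F1900
M5
G0 X38.037 Y122.553
M3 S171
G1 X53.382 Y105.929 F3786
G1 X49.953 Y83.567 F3786
G1 X30.331 Y72.306 F3786
G1 X9.293 Y80.625 F3786
G1 X2.680 Y102.261 F3786
G1 X15.473 Y120.921 F3786
G1 X38.037 Y122.553 F3786
M5
G0 X63.178 Y140.011
M3 S171
G1 X84.009 Y102.901 F3786
M5
G0 X33.687 Y96.717
M3 S171
G1 X67.332 Y63.655 F3786
G1 X9.290 Y53.899 F3786
G1 X7.540 Y136.674 F3786
G1 X33.687 Y96.717 F3786
M5
G0 X0.000 Y0.000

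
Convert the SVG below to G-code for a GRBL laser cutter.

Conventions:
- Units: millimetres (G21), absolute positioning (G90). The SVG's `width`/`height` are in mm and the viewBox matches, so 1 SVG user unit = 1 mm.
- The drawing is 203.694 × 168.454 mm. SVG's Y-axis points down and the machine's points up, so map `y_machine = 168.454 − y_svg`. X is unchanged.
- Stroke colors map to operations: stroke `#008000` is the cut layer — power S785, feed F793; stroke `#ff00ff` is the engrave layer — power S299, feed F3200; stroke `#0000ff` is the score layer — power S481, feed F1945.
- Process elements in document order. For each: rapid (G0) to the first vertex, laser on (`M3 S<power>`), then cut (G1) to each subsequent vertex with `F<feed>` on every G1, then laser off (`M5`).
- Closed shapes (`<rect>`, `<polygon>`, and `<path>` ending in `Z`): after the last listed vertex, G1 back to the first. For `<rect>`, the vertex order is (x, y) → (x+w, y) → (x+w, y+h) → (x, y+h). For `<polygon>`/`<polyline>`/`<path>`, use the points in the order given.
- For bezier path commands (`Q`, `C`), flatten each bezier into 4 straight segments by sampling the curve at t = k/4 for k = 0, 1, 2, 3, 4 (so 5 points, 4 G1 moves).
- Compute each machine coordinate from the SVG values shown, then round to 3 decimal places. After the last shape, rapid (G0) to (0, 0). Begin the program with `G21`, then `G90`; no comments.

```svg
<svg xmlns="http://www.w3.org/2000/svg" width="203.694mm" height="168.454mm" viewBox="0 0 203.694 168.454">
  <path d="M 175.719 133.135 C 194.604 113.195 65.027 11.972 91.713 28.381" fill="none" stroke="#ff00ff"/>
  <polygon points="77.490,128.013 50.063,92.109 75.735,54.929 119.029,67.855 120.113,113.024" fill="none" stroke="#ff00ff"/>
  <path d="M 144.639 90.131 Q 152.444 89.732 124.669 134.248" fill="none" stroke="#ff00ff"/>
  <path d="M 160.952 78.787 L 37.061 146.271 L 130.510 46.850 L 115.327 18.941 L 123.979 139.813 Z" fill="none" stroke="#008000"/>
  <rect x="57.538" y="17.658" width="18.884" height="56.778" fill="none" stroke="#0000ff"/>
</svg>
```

1 u = 1 mm; y_m = 168.454 − y.

[1] `<path>` cubic bezier, #ff00ff→engrave S299 F3200: (175.719,35.319) → (166.807,62.407) → (130.791,101.327) → (96.236,133.432) → (91.713,140.073)

[2] `<polygon>` regular polygon, #ff00ff→engrave S299 F3200: (77.490,40.441) → (50.063,76.345) → (75.735,113.525) → (119.029,100.599) → (120.113,55.430) → (77.490,40.441) (closed)

[3] `<path>` quadratic bezier, #ff00ff→engrave S299 F3200: (144.639,78.323) → (146.318,75.715) → (143.549,67.493) → (136.333,53.657) → (124.669,34.206)

[4] `<path>` closed polygon, #008000→cut S785 F793: (160.952,89.667) → (37.061,22.183) → (130.510,121.604) → (115.327,149.513) → (123.979,28.641) → (160.952,89.667) (closed)

[5] `<rect>` rectangle, #0000ff→score S481 F1945: (57.538,150.796) → (76.422,150.796) → (76.422,94.018) → (57.538,94.018) → (57.538,150.796) (closed)

G21
G90
G0 X175.719 Y35.319
M3 S299
G1 X166.807 Y62.407 F3200
G1 X130.791 Y101.327 F3200
G1 X96.236 Y133.432 F3200
G1 X91.713 Y140.073 F3200
M5
G0 X77.490 Y40.441
M3 S299
G1 X50.063 Y76.345 F3200
G1 X75.735 Y113.525 F3200
G1 X119.029 Y100.599 F3200
G1 X120.113 Y55.430 F3200
G1 X77.490 Y40.441 F3200
M5
G0 X144.639 Y78.323
M3 S299
G1 X146.318 Y75.715 F3200
G1 X143.549 Y67.493 F3200
G1 X136.333 Y53.657 F3200
G1 X124.669 Y34.206 F3200
M5
G0 X160.952 Y89.667
M3 S785
G1 X37.061 Y22.183 F793
G1 X130.510 Y121.604 F793
G1 X115.327 Y149.513 F793
G1 X123.979 Y28.641 F793
G1 X160.952 Y89.667 F793
M5
G0 X57.538 Y150.796
M3 S481
G1 X76.422 Y150.796 F1945
G1 X76.422 Y94.018 F1945
G1 X57.538 Y94.018 F1945
G1 X57.538 Y150.796 F1945
M5
G0 X0.000 Y0.000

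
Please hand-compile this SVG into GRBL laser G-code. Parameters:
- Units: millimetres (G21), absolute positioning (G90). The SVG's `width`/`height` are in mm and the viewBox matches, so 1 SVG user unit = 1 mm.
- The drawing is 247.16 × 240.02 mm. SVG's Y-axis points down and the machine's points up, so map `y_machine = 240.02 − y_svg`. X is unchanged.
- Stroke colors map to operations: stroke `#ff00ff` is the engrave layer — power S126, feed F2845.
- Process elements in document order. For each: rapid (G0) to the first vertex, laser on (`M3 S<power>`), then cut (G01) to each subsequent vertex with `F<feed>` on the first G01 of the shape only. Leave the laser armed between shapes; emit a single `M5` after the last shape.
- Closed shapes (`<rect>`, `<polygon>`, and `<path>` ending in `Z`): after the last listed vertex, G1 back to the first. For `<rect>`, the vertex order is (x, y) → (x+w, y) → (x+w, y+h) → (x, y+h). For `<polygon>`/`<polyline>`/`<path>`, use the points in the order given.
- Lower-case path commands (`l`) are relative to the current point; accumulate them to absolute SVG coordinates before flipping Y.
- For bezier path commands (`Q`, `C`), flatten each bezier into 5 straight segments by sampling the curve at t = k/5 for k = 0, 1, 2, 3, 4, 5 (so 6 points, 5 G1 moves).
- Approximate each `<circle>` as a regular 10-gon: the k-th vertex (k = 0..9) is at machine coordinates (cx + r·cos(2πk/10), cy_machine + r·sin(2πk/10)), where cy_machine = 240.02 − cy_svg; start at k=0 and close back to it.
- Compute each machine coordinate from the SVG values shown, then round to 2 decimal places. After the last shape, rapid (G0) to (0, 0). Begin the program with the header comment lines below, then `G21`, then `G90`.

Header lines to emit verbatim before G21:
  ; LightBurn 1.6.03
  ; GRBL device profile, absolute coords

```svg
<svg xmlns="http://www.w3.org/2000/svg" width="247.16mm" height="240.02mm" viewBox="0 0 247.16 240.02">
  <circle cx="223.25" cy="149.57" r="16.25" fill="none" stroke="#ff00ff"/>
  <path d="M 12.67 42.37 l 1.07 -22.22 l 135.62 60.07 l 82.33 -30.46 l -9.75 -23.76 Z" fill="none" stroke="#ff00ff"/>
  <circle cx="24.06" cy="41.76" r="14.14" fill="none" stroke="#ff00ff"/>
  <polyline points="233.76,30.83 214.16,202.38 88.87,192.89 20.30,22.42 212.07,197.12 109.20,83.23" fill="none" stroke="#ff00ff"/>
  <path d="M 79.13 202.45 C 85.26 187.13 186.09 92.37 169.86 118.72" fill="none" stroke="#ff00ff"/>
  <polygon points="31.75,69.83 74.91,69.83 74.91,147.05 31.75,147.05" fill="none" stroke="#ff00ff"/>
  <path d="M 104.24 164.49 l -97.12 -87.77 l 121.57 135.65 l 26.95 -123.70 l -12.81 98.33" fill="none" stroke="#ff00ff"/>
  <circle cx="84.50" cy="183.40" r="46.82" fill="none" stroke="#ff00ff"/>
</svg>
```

; LightBurn 1.6.03
; GRBL device profile, absolute coords
G21
G90
G0 X239.50 Y90.45
M3 S126
G01 X236.40 Y100.00 F2845
G01 X228.27 Y105.90
G01 X218.23 Y105.90
G01 X210.10 Y100.00
G01 X207.00 Y90.45
G01 X210.10 Y80.90
G01 X218.23 Y75.00
G01 X228.27 Y75.00
G01 X236.40 Y80.90
G01 X239.50 Y90.45
G0 X12.67 Y197.65
M3 S126
G01 X13.74 Y219.87 F2845
G01 X149.36 Y159.80
G01 X231.69 Y190.26
G01 X221.94 Y214.02
G01 X12.67 Y197.65
G0 X38.20 Y198.26
M3 S126
G01 X35.50 Y206.57 F2845
G01 X28.43 Y211.71
G01 X19.69 Y211.71
G01 X12.62 Y206.57
G01 X9.92 Y198.26
G01 X12.62 Y189.95
G01 X19.69 Y184.81
G01 X28.43 Y184.81
G01 X35.50 Y189.95
G01 X38.20 Y198.26
G0 X233.76 Y209.19
M3 S126
G01 X214.16 Y37.64 F2845
G01 X88.87 Y47.13
G01 X20.30 Y217.60
G01 X212.07 Y42.90
G01 X109.20 Y156.79
G0 X79.13 Y37.57
M3 S126
G01 X92.48 Y54.69 F2845
G01 X118.39 Y81.25
G01 X146.70 Y107.62
G01 X167.24 Y124.18
G01 X169.86 Y121.30
G0 X31.75 Y170.19
M3 S126
G01 X74.91 Y170.19 F2845
G01 X74.91 Y92.97
G01 X31.75 Y92.97
G01 X31.75 Y170.19
G0 X104.24 Y75.53
M3 S126
G01 X7.12 Y163.30 F2845
G01 X128.69 Y27.65
G01 X155.64 Y151.35
G01 X142.83 Y53.02
G0 X131.32 Y56.62
M3 S126
G01 X122.38 Y84.14 F2845
G01 X98.97 Y101.15
G01 X70.03 Y101.15
G01 X46.62 Y84.14
G01 X37.68 Y56.62
G01 X46.62 Y29.10
G01 X70.03 Y12.09
G01 X98.97 Y12.09
G01 X122.38 Y29.10
G01 X131.32 Y56.62
M5
G0 X0.00 Y0.00

1 u = 1 mm; y_m = 240.02 − y.

[1] `<circle>` circle, #ff00ff→engrave S126 F2845: (239.50,90.45) → (236.40,100.00) → (228.27,105.90) → (218.23,105.90) → (210.10,100.00) → (207.00,90.45) → (210.10,80.90) → (218.23,75.00) → (228.27,75.00) → (236.40,80.90) → (239.50,90.45) (closed)

[2] `<path>` closed polygon, #ff00ff→engrave S126 F2845: (12.67,197.65) → (13.74,219.87) → (149.36,159.80) → (231.69,190.26) → (221.94,214.02) → (12.67,197.65) (closed)

[3] `<circle>` circle, #ff00ff→engrave S126 F2845: (38.20,198.26) → (35.50,206.57) → (28.43,211.71) → (19.69,211.71) → (12.62,206.57) → (9.92,198.26) → (12.62,189.95) → (19.69,184.81) → (28.43,184.81) → (35.50,189.95) → (38.20,198.26) (closed)

[4] `<polyline>` open polyline, #ff00ff→engrave S126 F2845: (233.76,209.19) → (214.16,37.64) → (88.87,47.13) → (20.30,217.60) → (212.07,42.90) → (109.20,156.79)

[5] `<path>` cubic bezier, #ff00ff→engrave S126 F2845: (79.13,37.57) → (92.48,54.69) → (118.39,81.25) → (146.70,107.62) → (167.24,124.18) → (169.86,121.30)

[6] `<polygon>` rectangle, #ff00ff→engrave S126 F2845: (31.75,170.19) → (74.91,170.19) → (74.91,92.97) → (31.75,92.97) → (31.75,170.19) (closed)

[7] `<path>` open polyline, #ff00ff→engrave S126 F2845: (104.24,75.53) → (7.12,163.30) → (128.69,27.65) → (155.64,151.35) → (142.83,53.02)

[8] `<circle>` circle, #ff00ff→engrave S126 F2845: (131.32,56.62) → (122.38,84.14) → (98.97,101.15) → (70.03,101.15) → (46.62,84.14) → (37.68,56.62) → (46.62,29.10) → (70.03,12.09) → (98.97,12.09) → (122.38,29.10) → (131.32,56.62) (closed)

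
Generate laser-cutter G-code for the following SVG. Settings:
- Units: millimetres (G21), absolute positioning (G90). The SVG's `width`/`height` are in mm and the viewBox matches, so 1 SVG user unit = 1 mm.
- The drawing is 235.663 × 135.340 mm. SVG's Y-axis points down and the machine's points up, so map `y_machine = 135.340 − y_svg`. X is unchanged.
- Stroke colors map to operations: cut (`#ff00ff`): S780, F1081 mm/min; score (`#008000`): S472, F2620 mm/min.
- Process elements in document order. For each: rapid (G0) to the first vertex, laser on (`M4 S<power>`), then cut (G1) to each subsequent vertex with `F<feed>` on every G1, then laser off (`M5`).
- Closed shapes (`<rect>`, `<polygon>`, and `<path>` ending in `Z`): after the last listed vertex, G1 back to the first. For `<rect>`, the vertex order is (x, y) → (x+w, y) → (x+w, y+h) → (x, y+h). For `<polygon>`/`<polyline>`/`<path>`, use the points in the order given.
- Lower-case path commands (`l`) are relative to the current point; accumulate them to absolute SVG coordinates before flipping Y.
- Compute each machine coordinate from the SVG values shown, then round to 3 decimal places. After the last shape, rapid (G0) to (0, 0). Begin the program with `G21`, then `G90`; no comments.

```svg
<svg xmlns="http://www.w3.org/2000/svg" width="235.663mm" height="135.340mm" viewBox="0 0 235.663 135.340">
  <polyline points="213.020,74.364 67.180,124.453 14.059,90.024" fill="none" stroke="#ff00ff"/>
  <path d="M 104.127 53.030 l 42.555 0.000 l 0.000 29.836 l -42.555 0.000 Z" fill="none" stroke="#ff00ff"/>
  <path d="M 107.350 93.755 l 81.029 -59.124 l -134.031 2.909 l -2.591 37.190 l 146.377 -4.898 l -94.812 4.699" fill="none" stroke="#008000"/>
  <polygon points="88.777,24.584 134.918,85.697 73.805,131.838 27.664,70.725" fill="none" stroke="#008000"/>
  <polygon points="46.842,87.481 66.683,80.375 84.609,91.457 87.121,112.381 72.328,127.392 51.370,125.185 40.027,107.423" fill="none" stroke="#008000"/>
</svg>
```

Since the viewBox matches the mm dimensions, user units are millimetres directly. The only transform is the Y-flip y_m = 135.340 − y_svg.

Shape 1 is a open polyline drawn with `<polyline>`. Its stroke #ff00ff means cut at S780, F1081. After flipping Y the toolpath is (213.020,60.976) → (67.180,10.887) → (14.059,45.316).

Shape 2 is a rectangle drawn with `<path>`. Its stroke #ff00ff means cut at S780, F1081. After flipping Y the toolpath is (104.127,82.310) → (146.682,82.310) → (146.682,52.474) → (104.127,52.474) → (104.127,82.310), returning to the start.

Shape 3 is a open polyline drawn with `<path>`. Its stroke #008000 means score at S472, F2620. After flipping Y the toolpath is (107.350,41.585) → (188.379,100.709) → (54.348,97.800) → (51.757,60.610) → (198.134,65.508) → (103.322,60.809).

Shape 4 is a regular polygon drawn with `<polygon>`. Its stroke #008000 means score at S472, F2620. After flipping Y the toolpath is (88.777,110.756) → (134.918,49.643) → (73.805,3.502) → (27.664,64.615) → (88.777,110.756), returning to the start.

Shape 5 is a regular polygon drawn with `<polygon>`. Its stroke #008000 means score at S472, F2620. After flipping Y the toolpath is (46.842,47.859) → (66.683,54.965) → (84.609,43.883) → (87.121,22.959) → (72.328,7.948) → (51.370,10.155) → (40.027,27.917) → (46.842,47.859), returning to the start.

G21
G90
G0 X213.020 Y60.976
M4 S780
G1 X67.180 Y10.887 F1081
G1 X14.059 Y45.316 F1081
M5
G0 X104.127 Y82.310
M4 S780
G1 X146.682 Y82.310 F1081
G1 X146.682 Y52.474 F1081
G1 X104.127 Y52.474 F1081
G1 X104.127 Y82.310 F1081
M5
G0 X107.350 Y41.585
M4 S472
G1 X188.379 Y100.709 F2620
G1 X54.348 Y97.800 F2620
G1 X51.757 Y60.610 F2620
G1 X198.134 Y65.508 F2620
G1 X103.322 Y60.809 F2620
M5
G0 X88.777 Y110.756
M4 S472
G1 X134.918 Y49.643 F2620
G1 X73.805 Y3.502 F2620
G1 X27.664 Y64.615 F2620
G1 X88.777 Y110.756 F2620
M5
G0 X46.842 Y47.859
M4 S472
G1 X66.683 Y54.965 F2620
G1 X84.609 Y43.883 F2620
G1 X87.121 Y22.959 F2620
G1 X72.328 Y7.948 F2620
G1 X51.370 Y10.155 F2620
G1 X40.027 Y27.917 F2620
G1 X46.842 Y47.859 F2620
M5
G0 X0.000 Y0.000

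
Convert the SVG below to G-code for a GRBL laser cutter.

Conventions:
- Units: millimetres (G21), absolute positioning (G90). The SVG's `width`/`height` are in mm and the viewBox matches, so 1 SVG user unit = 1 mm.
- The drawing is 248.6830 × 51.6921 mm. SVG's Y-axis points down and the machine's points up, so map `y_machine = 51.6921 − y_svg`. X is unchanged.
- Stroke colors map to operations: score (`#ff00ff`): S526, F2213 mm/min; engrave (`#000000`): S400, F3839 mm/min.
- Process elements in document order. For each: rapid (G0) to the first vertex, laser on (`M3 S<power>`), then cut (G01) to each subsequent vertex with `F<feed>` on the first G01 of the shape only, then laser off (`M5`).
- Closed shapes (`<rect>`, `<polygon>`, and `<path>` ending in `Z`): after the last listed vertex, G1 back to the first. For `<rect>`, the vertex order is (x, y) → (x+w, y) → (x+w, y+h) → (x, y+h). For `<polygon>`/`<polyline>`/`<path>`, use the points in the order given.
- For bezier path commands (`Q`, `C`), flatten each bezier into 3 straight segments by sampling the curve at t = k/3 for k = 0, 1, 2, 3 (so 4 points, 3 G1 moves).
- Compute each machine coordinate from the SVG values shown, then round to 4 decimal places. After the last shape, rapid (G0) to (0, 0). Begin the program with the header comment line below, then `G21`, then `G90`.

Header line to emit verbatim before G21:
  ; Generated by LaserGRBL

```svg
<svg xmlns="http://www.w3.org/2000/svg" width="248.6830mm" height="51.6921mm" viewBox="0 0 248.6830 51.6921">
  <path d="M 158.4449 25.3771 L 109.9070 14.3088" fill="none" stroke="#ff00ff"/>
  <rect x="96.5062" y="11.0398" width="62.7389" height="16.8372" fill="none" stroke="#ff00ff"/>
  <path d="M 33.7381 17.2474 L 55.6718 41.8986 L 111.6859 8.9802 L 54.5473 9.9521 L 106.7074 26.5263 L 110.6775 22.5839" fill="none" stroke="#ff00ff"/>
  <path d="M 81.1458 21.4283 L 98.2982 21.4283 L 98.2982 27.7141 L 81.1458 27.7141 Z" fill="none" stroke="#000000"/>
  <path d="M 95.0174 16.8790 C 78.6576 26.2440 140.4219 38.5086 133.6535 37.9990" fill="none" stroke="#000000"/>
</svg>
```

; Generated by LaserGRBL
G21
G90
G0 X158.4449 Y26.3150
M3 S526
G01 X109.9070 Y37.3833 F2213
M5
G0 X96.5062 Y40.6523
M3 S526
G01 X159.2451 Y40.6523 F2213
G01 X159.2451 Y23.8151
G01 X96.5062 Y23.8151
G01 X96.5062 Y40.6523
M5
G0 X33.7381 Y34.4447
M3 S526
G01 X55.6718 Y9.7935 F2213
G01 X111.6859 Y42.7119
G01 X54.5473 Y41.7400
G01 X106.7074 Y25.1658
G01 X110.6775 Y29.1082
M5
G0 X81.1458 Y30.2638
M3 S400
G01 X98.2982 Y30.2638 F3839
G01 X98.2982 Y23.9780
G01 X81.1458 Y23.9780
G01 X81.1458 Y30.2638
M5
G0 X95.0174 Y34.8131
M3 S400
G01 X99.2672 Y25.0621 F3839
G01 X123.0094 Y16.8611
G01 X133.6535 Y13.6931
M5
G0 X0.0000 Y0.0000

viewBox `0 0 248.6830 51.6921` with mm width/height → 1 unit = 1 mm. Flip: y_m = 51.6921 − y_svg.

**Shape 1** — `<path>` line segment, stroke `#ff00ff` → score (S526, F2213). Machine vertices: (158.4449,26.3150) → (109.9070,37.3833). Open path.

**Shape 2** — `<rect>` rectangle, stroke `#ff00ff` → score (S526, F2213). Machine vertices: (96.5062,40.6523) → (159.2451,40.6523) → (159.2451,23.8151) → (96.5062,23.8151) → (96.5062,40.6523). Closed: final G1 returns to the first vertex.

**Shape 3** — `<path>` open polyline, stroke `#ff00ff` → score (S526, F2213). Machine vertices: (33.7381,34.4447) → (55.6718,9.7935) → (111.6859,42.7119) → (54.5473,41.7400) → (106.7074,25.1658) → (110.6775,29.1082). Open path.

**Shape 4** — `<path>` rectangle, stroke `#000000` → engrave (S400, F3839). Machine vertices: (81.1458,30.2638) → (98.2982,30.2638) → (98.2982,23.9780) → (81.1458,23.9780) → (81.1458,30.2638). Closed: final G1 returns to the first vertex.

**Shape 5** — `<path>` cubic bezier, stroke `#000000` → engrave (S400, F3839). Control points (SVG): P0=(95.0174,16.8790), P1=(78.6576,26.2440), P2=(140.4219,38.5086), P3=(133.6535,37.9990); sampled at t=k/3. Machine vertices: (95.0174,34.8131) → (99.2672,25.0621) → (123.0094,16.8611) → (133.6535,13.6931). Open path.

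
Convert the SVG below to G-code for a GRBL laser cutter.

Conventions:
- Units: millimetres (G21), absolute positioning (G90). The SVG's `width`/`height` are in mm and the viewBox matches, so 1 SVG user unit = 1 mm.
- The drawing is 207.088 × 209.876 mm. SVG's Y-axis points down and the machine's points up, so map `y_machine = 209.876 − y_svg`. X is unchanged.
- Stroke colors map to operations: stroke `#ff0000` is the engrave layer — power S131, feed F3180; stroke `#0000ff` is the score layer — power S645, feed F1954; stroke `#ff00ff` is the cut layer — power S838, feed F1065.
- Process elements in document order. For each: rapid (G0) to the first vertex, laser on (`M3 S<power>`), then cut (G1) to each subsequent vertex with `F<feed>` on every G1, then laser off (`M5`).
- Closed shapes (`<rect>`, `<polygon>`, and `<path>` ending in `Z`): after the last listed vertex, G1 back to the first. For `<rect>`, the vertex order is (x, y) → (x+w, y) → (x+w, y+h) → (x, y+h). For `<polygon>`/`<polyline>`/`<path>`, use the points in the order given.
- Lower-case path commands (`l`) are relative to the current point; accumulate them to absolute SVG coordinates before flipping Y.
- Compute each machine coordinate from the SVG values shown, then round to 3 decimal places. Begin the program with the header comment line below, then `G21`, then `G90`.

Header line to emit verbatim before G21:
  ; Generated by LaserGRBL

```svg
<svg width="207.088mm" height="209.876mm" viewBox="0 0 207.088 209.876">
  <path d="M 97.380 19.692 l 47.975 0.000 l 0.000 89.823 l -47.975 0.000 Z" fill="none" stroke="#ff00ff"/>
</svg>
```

viewBox `0 0 207.088 209.876` with mm width/height → 1 unit = 1 mm. Flip: y_m = 209.876 − y_svg.

**Shape 1** — `<path>` rectangle, stroke `#ff00ff` → cut (S838, F1065). Machine vertices: (97.380,190.184) → (145.355,190.184) → (145.355,100.361) → (97.380,100.361) → (97.380,190.184). Closed: final G1 returns to the first vertex.

; Generated by LaserGRBL
G21
G90
G0 X97.380 Y190.184
M3 S838
G1 X145.355 Y190.184 F1065
G1 X145.355 Y100.361 F1065
G1 X97.380 Y100.361 F1065
G1 X97.380 Y190.184 F1065
M5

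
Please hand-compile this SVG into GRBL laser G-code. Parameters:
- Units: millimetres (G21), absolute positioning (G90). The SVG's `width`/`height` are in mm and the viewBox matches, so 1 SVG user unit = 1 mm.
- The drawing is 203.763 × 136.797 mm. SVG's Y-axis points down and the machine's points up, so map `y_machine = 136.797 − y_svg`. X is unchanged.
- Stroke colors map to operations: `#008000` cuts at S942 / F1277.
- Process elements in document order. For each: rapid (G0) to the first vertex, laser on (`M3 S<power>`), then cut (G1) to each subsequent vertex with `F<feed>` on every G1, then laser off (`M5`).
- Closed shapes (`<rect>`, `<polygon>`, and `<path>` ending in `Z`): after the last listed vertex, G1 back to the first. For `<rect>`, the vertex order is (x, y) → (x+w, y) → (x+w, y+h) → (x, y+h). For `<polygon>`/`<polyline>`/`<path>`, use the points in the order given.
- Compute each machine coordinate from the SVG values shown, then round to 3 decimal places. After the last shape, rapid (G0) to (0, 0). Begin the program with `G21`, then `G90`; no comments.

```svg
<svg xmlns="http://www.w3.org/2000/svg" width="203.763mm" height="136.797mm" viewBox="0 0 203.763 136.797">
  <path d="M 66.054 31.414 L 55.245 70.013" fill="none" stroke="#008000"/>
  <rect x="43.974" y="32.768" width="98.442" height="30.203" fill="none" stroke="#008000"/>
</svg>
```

G21
G90
G0 X66.054 Y105.383
M3 S942
G1 X55.245 Y66.784 F1277
M5
G0 X43.974 Y104.029
M3 S942
G1 X142.416 Y104.029 F1277
G1 X142.416 Y73.826 F1277
G1 X43.974 Y73.826 F1277
G1 X43.974 Y104.029 F1277
M5
G0 X0.000 Y0.000

Since the viewBox matches the mm dimensions, user units are millimetres directly. The only transform is the Y-flip y_m = 136.797 − y_svg.

Shape 1 is a line segment drawn with `<path>`. Its stroke #008000 means cut at S942, F1277. After flipping Y the toolpath is (66.054,105.383) → (55.245,66.784).

Shape 2 is a rectangle drawn with `<rect>`. Its stroke #008000 means cut at S942, F1277. After flipping Y the toolpath is (43.974,104.029) → (142.416,104.029) → (142.416,73.826) → (43.974,73.826) → (43.974,104.029), returning to the start.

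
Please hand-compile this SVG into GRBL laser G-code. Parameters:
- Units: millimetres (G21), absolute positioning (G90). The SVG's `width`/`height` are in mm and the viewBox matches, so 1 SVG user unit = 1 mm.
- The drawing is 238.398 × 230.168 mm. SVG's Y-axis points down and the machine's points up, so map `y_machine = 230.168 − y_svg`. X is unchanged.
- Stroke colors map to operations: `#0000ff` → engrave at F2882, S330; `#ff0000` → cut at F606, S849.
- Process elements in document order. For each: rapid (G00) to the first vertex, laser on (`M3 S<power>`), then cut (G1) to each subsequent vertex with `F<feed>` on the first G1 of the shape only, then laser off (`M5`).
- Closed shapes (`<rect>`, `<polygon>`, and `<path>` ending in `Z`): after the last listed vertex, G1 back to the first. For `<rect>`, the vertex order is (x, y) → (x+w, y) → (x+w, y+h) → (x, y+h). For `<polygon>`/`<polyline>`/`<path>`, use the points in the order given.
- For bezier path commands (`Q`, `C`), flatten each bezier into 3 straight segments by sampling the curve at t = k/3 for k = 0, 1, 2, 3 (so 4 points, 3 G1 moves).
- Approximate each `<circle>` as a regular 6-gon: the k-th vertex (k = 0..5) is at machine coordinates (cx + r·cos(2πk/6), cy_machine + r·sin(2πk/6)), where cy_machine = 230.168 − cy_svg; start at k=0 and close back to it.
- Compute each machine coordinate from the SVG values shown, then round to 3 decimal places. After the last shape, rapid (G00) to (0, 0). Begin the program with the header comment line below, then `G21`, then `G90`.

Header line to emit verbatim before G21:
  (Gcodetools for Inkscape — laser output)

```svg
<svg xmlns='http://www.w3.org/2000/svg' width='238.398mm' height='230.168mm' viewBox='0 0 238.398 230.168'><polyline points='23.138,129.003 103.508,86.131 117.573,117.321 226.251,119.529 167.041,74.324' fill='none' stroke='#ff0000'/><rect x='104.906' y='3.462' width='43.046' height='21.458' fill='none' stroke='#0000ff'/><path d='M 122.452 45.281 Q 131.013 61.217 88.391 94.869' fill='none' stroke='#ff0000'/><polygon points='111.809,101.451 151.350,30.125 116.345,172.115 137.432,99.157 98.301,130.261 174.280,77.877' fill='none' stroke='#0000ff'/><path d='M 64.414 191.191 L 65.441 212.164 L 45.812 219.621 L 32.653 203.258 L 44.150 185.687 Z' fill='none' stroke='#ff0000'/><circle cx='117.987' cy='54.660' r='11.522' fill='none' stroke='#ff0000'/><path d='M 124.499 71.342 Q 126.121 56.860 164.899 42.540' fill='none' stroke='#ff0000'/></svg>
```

1 u = 1 mm; y_m = 230.168 − y.

[1] `<polyline>` open polyline, #ff0000→cut S849 F606: (23.138,101.165) → (103.508,144.037) → (117.573,112.847) → (226.251,110.639) → (167.041,155.844)

[2] `<rect>` rectangle, #0000ff→engrave S330 F2882: (104.906,226.706) → (147.952,226.706) → (147.952,205.248) → (104.906,205.248) → (104.906,226.706) (closed)

[3] `<path>` quadratic bezier, #ff0000→cut S849 F606: (122.452,184.887) → (122.472,172.295) → (111.119,155.765) → (88.391,135.299)

[4] `<polygon>` closed polygon, #0000ff→engrave S330 F2882: (111.809,128.717) → (151.350,200.043) → (116.345,58.053) → (137.432,131.011) → (98.301,99.907) → (174.280,152.291) → (111.809,128.717) (closed)

[5] `<path>` regular polygon, #ff0000→cut S849 F606: (64.414,38.977) → (65.441,18.004) → (45.812,10.547) → (32.653,26.910) → (44.150,44.481) → (64.414,38.977) (closed)

[6] `<circle>` circle, #ff0000→cut S849 F606: (129.509,175.508) → (123.748,185.486) → (112.226,185.486) → (106.465,175.508) → (112.226,165.530) → (123.748,165.530) → (129.509,175.508) (closed)

[7] `<path>` quadratic bezier, #ff0000→cut S849 F606: (124.499,158.826) → (129.709,168.463) → (143.175,178.063) → (164.899,187.628)

(Gcodetools for Inkscape — laser output)
G21
G90
G00 X23.138 Y101.165
M3 S849
G1 X103.508 Y144.037 F606
G1 X117.573 Y112.847
G1 X226.251 Y110.639
G1 X167.041 Y155.844
M5
G00 X104.906 Y226.706
M3 S330
G1 X147.952 Y226.706 F2882
G1 X147.952 Y205.248
G1 X104.906 Y205.248
G1 X104.906 Y226.706
M5
G00 X122.452 Y184.887
M3 S849
G1 X122.472 Y172.295 F606
G1 X111.119 Y155.765
G1 X88.391 Y135.299
M5
G00 X111.809 Y128.717
M3 S330
G1 X151.350 Y200.043 F2882
G1 X116.345 Y58.053
G1 X137.432 Y131.011
G1 X98.301 Y99.907
G1 X174.280 Y152.291
G1 X111.809 Y128.717
M5
G00 X64.414 Y38.977
M3 S849
G1 X65.441 Y18.004 F606
G1 X45.812 Y10.547
G1 X32.653 Y26.910
G1 X44.150 Y44.481
G1 X64.414 Y38.977
M5
G00 X129.509 Y175.508
M3 S849
G1 X123.748 Y185.486 F606
G1 X112.226 Y185.486
G1 X106.465 Y175.508
G1 X112.226 Y165.530
G1 X123.748 Y165.530
G1 X129.509 Y175.508
M5
G00 X124.499 Y158.826
M3 S849
G1 X129.709 Y168.463 F606
G1 X143.175 Y178.063
G1 X164.899 Y187.628
M5
G00 X0.000 Y0.000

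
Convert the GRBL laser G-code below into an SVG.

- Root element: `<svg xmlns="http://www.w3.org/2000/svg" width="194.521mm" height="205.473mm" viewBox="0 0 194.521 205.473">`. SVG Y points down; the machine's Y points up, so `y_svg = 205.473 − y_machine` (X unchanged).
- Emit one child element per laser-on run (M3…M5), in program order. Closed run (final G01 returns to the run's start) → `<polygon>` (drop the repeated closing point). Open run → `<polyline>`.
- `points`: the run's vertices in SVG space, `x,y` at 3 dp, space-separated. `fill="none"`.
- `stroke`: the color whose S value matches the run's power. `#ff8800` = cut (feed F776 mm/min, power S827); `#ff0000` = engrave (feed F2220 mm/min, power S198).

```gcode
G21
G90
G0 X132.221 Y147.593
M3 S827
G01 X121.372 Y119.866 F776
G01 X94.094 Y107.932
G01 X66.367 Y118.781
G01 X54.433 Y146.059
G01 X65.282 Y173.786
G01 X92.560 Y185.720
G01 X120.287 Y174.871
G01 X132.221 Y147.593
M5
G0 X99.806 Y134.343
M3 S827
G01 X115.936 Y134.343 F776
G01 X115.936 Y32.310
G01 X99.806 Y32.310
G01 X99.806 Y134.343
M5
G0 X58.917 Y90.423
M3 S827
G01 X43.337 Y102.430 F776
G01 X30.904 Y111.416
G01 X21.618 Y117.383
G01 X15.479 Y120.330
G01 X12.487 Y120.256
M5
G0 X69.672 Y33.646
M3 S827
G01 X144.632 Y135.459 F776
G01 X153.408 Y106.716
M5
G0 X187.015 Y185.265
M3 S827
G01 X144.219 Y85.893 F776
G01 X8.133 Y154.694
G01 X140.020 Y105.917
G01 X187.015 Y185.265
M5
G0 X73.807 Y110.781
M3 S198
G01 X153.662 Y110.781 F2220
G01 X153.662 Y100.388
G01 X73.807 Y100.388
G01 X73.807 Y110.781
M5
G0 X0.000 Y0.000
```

<svg xmlns="http://www.w3.org/2000/svg" width="194.521mm" height="205.473mm" viewBox="0 0 194.521 205.473">
  <polygon points="132.221,57.880 121.372,85.607 94.094,97.541 66.367,86.692 54.433,59.414 65.282,31.687 92.560,19.753 120.287,30.602" fill="none" stroke="#ff8800"/>
  <polygon points="99.806,71.130 115.936,71.130 115.936,173.163 99.806,173.163" fill="none" stroke="#ff8800"/>
  <polyline points="58.917,115.050 43.337,103.043 30.904,94.057 21.618,88.090 15.479,85.143 12.487,85.217" fill="none" stroke="#ff8800"/>
  <polyline points="69.672,171.827 144.632,70.014 153.408,98.757" fill="none" stroke="#ff8800"/>
  <polygon points="187.015,20.208 144.219,119.580 8.133,50.779 140.020,99.556" fill="none" stroke="#ff8800"/>
  <polygon points="73.807,94.692 153.662,94.692 153.662,105.085 73.807,105.085" fill="none" stroke="#ff0000"/>
</svg>

Machine Y-up, SVG Y-down with viewBox height 205.473, so y_svg = 205.473 − y_machine; X carries over.

Run 1: the run's S827 means `#ff8800` (cut). The run returns to its start, so emit a `<polygon>` with points (Y-flipped): 132.221,57.880 121.372,85.607 94.094,97.541 66.367,86.692 54.433,59.414 65.282,31.687 92.560,19.753 120.287,30.602.

Run 2: power S827 maps to stroke `#ff8800` (cut). The run returns to its start, so emit a `<polygon>` with points (Y-flipped): 99.806,71.130 115.936,71.130 115.936,173.163 99.806,173.163.

Run 3: power S827 maps to stroke `#ff8800` (cut). The run is open, so emit a `<polyline>` with points (Y-flipped): 58.917,115.050 43.337,103.043 30.904,94.057 21.618,88.090 15.479,85.143 12.487,85.217.

Run 4: the run's S827 means `#ff8800` (cut). The run is open, so emit a `<polyline>` with points (Y-flipped): 69.672,171.827 144.632,70.014 153.408,98.757.

Run 5: S827 ⇒ cut layer `#ff8800`. The run returns to its start, so emit a `<polygon>` with points (Y-flipped): 187.015,20.208 144.219,119.580 8.133,50.779 140.020,99.556.

Run 6: S198 ⇒ engrave layer `#ff0000`. The run returns to its start, so emit a `<polygon>` with points (Y-flipped): 73.807,94.692 153.662,94.692 153.662,105.085 73.807,105.085.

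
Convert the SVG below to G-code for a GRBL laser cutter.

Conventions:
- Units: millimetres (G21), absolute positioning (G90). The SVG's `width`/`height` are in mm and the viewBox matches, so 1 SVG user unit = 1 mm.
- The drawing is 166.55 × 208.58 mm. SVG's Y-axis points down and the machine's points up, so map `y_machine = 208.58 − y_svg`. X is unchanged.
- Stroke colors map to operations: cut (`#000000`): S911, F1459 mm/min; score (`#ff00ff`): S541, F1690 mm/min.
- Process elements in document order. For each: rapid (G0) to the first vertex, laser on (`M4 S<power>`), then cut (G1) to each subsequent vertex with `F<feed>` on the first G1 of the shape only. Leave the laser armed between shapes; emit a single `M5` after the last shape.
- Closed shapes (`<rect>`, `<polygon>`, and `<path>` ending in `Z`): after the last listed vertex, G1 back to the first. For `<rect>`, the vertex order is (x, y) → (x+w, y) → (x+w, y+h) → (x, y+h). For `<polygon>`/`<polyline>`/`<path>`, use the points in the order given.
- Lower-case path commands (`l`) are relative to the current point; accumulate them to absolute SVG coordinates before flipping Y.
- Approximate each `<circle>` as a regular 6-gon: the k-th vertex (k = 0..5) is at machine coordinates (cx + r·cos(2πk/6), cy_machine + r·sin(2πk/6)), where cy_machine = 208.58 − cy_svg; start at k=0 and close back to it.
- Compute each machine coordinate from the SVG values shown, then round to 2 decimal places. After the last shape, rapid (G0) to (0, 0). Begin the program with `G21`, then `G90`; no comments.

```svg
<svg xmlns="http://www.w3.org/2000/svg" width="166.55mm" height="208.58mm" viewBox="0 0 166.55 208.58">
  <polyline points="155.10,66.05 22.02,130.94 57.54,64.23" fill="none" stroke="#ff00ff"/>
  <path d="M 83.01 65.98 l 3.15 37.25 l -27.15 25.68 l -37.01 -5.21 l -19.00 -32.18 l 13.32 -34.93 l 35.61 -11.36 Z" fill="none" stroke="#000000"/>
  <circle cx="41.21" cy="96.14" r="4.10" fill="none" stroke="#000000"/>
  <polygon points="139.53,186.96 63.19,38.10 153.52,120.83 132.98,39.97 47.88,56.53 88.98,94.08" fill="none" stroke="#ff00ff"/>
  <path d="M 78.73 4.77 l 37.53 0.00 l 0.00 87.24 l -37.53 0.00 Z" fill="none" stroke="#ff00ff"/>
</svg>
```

G21
G90
G0 X155.10 Y142.53
M4 S541
G1 X22.02 Y77.64 F1690
G1 X57.54 Y144.35
G0 X83.01 Y142.60
M4 S911
G1 X86.16 Y105.35 F1459
G1 X59.01 Y79.67
G1 X22.00 Y84.88
G1 X3.00 Y117.06
G1 X16.32 Y151.99
G1 X51.93 Y163.35
G1 X83.01 Y142.60
G0 X45.31 Y112.44
M4 S911
G1 X43.26 Y115.99 F1459
G1 X39.16 Y115.99
G1 X37.11 Y112.44
G1 X39.16 Y108.89
G1 X43.26 Y108.89
G1 X45.31 Y112.44
G0 X139.53 Y21.62
M4 S541
G1 X63.19 Y170.48 F1690
G1 X153.52 Y87.75
G1 X132.98 Y168.61
G1 X47.88 Y152.05
G1 X88.98 Y114.50
G1 X139.53 Y21.62
G0 X78.73 Y203.81
M4 S541
G1 X116.26 Y203.81 F1690
G1 X116.26 Y116.57
G1 X78.73 Y116.57
G1 X78.73 Y203.81
M5
G0 X0.00 Y0.00

1 u = 1 mm; y_m = 208.58 − y.

[1] `<polyline>` open polyline, #ff00ff→score S541 F1690: (155.10,142.53) → (22.02,77.64) → (57.54,144.35)

[2] `<path>` regular polygon, #000000→cut S911 F1459: (83.01,142.60) → (86.16,105.35) → (59.01,79.67) → (22.00,84.88) → (3.00,117.06) → (16.32,151.99) → (51.93,163.35) → (83.01,142.60) (closed)

[3] `<circle>` circle, #000000→cut S911 F1459: (45.31,112.44) → (43.26,115.99) → (39.16,115.99) → (37.11,112.44) → (39.16,108.89) → (43.26,108.89) → (45.31,112.44) (closed)

[4] `<polygon>` closed polygon, #ff00ff→score S541 F1690: (139.53,21.62) → (63.19,170.48) → (153.52,87.75) → (132.98,168.61) → (47.88,152.05) → (88.98,114.50) → (139.53,21.62) (closed)

[5] `<path>` rectangle, #ff00ff→score S541 F1690: (78.73,203.81) → (116.26,203.81) → (116.26,116.57) → (78.73,116.57) → (78.73,203.81) (closed)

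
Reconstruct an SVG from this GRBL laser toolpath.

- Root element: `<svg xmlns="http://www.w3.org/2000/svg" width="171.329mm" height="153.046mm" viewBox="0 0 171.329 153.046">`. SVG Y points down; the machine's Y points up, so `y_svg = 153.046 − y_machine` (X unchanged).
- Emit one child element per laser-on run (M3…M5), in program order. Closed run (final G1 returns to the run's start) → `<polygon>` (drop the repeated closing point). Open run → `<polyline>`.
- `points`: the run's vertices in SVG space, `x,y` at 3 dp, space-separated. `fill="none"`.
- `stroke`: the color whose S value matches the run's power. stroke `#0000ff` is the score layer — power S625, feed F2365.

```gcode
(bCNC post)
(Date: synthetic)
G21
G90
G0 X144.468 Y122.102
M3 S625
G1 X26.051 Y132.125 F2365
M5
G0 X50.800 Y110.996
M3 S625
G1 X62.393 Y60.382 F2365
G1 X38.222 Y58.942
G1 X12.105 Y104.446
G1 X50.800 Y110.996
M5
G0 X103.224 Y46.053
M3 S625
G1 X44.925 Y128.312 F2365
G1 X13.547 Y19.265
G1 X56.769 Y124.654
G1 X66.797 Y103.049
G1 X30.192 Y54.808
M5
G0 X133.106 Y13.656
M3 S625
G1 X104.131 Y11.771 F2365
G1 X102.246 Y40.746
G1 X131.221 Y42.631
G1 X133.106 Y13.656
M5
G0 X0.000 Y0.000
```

<svg xmlns="http://www.w3.org/2000/svg" width="171.329mm" height="153.046mm" viewBox="0 0 171.329 153.046">
  <polyline points="144.468,30.944 26.051,20.921" fill="none" stroke="#0000ff"/>
  <polygon points="50.800,42.050 62.393,92.664 38.222,94.104 12.105,48.600" fill="none" stroke="#0000ff"/>
  <polyline points="103.224,106.993 44.925,24.734 13.547,133.781 56.769,28.392 66.797,49.997 30.192,98.238" fill="none" stroke="#0000ff"/>
  <polygon points="133.106,139.390 104.131,141.275 102.246,112.300 131.221,110.415" fill="none" stroke="#0000ff"/>
</svg>

y_svg = 153.046 − y_m. Every run uses S625, so all elements get stroke `#0000ff` (score).

[1] open run; points: 144.468,30.944 26.051,20.921

[2] closed run; points: 50.800,42.050 62.393,92.664 38.222,94.104 12.105,48.600

[3] open run; points: 103.224,106.993 44.925,24.734 13.547,133.781 56.769,28.392 66.797,49.997 30.192,98.238

[4] closed run; points: 133.106,139.390 104.131,141.275 102.246,112.300 131.221,110.415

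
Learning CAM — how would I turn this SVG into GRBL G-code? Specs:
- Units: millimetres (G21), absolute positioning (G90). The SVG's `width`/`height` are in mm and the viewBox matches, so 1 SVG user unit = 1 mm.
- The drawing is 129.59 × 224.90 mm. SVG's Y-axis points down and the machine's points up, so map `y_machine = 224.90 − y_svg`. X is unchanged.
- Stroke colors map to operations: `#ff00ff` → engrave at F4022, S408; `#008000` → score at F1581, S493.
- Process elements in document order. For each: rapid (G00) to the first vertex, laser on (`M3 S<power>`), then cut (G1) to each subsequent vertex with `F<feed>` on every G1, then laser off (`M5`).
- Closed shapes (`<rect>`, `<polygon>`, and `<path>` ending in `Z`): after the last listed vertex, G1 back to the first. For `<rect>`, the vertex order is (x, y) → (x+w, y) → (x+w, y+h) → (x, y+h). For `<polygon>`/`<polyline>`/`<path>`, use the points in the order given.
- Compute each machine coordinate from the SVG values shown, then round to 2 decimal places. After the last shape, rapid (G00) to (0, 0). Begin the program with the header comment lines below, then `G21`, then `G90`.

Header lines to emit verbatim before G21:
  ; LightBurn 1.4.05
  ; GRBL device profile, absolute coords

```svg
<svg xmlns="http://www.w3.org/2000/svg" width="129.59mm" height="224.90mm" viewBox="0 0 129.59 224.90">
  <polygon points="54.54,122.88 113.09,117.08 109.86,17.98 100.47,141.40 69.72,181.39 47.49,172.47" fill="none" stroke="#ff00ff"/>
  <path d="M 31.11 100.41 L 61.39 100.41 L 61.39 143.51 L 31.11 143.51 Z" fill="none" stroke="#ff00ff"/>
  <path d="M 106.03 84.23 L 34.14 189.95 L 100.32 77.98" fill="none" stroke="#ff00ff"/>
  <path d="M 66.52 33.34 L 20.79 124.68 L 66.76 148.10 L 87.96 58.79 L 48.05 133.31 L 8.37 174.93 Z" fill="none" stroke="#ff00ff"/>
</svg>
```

Since the viewBox matches the mm dimensions, user units are millimetres directly. The only transform is the Y-flip y_m = 224.90 − y_svg.

Shape 1 is a closed polygon drawn with `<polygon>`. Its stroke #ff00ff means engrave at S408, F4022. After flipping Y the toolpath is (54.54,102.02) → (113.09,107.82) → (109.86,206.92) → (100.47,83.50) → (69.72,43.51) → (47.49,52.43) → (54.54,102.02), returning to the start.

Shape 2 is a rectangle drawn with `<path>`. Its stroke #ff00ff means engrave at S408, F4022. After flipping Y the toolpath is (31.11,124.49) → (61.39,124.49) → (61.39,81.39) → (31.11,81.39) → (31.11,124.49), returning to the start.

Shape 3 is a open polyline drawn with `<path>`. Its stroke #ff00ff means engrave at S408, F4022. After flipping Y the toolpath is (106.03,140.67) → (34.14,34.95) → (100.32,146.92).

Shape 4 is a closed polygon drawn with `<path>`. Its stroke #ff00ff means engrave at S408, F4022. After flipping Y the toolpath is (66.52,191.56) → (20.79,100.22) → (66.76,76.80) → (87.96,166.11) → (48.05,91.59) → (8.37,49.97) → (66.52,191.56), returning to the start.

; LightBurn 1.4.05
; GRBL device profile, absolute coords
G21
G90
G00 X54.54 Y102.02
M3 S408
G1 X113.09 Y107.82 F4022
G1 X109.86 Y206.92 F4022
G1 X100.47 Y83.50 F4022
G1 X69.72 Y43.51 F4022
G1 X47.49 Y52.43 F4022
G1 X54.54 Y102.02 F4022
M5
G00 X31.11 Y124.49
M3 S408
G1 X61.39 Y124.49 F4022
G1 X61.39 Y81.39 F4022
G1 X31.11 Y81.39 F4022
G1 X31.11 Y124.49 F4022
M5
G00 X106.03 Y140.67
M3 S408
G1 X34.14 Y34.95 F4022
G1 X100.32 Y146.92 F4022
M5
G00 X66.52 Y191.56
M3 S408
G1 X20.79 Y100.22 F4022
G1 X66.76 Y76.80 F4022
G1 X87.96 Y166.11 F4022
G1 X48.05 Y91.59 F4022
G1 X8.37 Y49.97 F4022
G1 X66.52 Y191.56 F4022
M5
G00 X0.00 Y0.00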